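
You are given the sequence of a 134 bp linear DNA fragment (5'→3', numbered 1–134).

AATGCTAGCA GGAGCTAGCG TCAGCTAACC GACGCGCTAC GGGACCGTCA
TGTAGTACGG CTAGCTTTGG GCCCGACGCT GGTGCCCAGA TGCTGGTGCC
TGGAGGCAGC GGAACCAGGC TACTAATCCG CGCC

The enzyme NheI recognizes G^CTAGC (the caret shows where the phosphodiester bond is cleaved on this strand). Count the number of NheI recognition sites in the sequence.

GCTAGC occurs starting at positions 4, 14, 60.
NheI cuts at 3 sites.

3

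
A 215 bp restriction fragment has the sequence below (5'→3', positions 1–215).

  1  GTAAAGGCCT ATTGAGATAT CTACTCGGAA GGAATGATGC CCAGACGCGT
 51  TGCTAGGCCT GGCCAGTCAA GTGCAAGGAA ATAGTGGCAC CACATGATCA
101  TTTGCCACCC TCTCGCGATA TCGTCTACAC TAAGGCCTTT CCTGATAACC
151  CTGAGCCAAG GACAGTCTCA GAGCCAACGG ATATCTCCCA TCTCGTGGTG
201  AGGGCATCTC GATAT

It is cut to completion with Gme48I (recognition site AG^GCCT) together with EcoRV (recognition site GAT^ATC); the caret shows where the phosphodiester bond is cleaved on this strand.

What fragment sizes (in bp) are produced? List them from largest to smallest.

63, 48, 38, 33, 15, 12, 6 bp

Gme48I sites (AGGCCT) start at positions 5, 55, 133.
Gme48I cuts after base 2 of each site, so after positions 6, 56, 134.
EcoRV sites (GATATC) start at positions 16, 117, 180.
EcoRV cuts after base 3 of each site, so after positions 18, 119, 182.
Combined cut positions: 6, 18, 56, 119, 134, 182.
Linear molecule, 6 cuts → 7 fragments:
  1–6 → 6 bp
  7–18 → 12 bp
  19–56 → 38 bp
  57–119 → 63 bp
  120–134 → 15 bp
  135–182 → 48 bp
  183–215 → 33 bp
Sorted largest to smallest: 63, 48, 38, 33, 15, 12, 6 bp.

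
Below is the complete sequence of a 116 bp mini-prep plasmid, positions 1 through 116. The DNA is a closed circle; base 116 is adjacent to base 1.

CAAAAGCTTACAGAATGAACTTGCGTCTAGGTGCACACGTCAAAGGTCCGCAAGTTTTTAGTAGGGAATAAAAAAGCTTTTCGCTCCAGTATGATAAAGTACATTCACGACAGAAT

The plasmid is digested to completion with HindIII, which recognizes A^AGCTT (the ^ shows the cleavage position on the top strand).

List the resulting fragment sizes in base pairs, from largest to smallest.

70, 46 bp

HindIII sites (AAGCTT) start at positions 4, 74.
HindIII cuts after the first base of each site, so after positions 4, 74.
Circular molecule, 2 cuts → 2 fragments:
  5–74 → 70 bp
  75–116 then 1–4 → 42 + 4 = 46 bp
Sorted largest to smallest: 70, 46 bp.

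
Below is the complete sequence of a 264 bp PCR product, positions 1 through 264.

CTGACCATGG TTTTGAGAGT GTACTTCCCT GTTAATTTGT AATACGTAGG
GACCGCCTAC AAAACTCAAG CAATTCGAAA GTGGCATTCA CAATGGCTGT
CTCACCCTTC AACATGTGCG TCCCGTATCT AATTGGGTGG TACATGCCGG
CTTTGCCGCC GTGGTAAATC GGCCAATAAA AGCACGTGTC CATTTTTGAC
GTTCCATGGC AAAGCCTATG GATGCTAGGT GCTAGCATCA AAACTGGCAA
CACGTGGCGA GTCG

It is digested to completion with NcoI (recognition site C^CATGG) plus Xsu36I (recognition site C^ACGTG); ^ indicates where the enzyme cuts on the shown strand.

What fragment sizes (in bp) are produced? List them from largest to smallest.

178, 47, 21, 13, 5 bp

NcoI sites (CCATGG) start at positions 5, 204.
NcoI cuts after the first base of each site, so after positions 5, 204.
Xsu36I sites (CACGTG) start at positions 183, 251.
Xsu36I cuts after the first base of each site, so after positions 183, 251.
Combined cut positions: 5, 183, 204, 251.
Linear molecule, 4 cuts → 5 fragments:
  1–5 → 5 bp
  6–183 → 178 bp
  184–204 → 21 bp
  205–251 → 47 bp
  252–264 → 13 bp
Sorted largest to smallest: 178, 47, 21, 13, 5 bp.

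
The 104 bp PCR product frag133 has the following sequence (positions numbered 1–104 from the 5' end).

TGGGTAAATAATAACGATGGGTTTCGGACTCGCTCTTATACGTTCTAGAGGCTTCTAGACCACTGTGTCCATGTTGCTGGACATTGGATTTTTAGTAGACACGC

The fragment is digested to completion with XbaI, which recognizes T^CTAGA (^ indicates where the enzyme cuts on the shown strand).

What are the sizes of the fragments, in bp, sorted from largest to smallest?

XbaI sites (TCTAGA) start at positions 44, 54.
XbaI cuts after the first base of each site, so after positions 44, 54.
Linear molecule, 2 cuts → 3 fragments:
  1–44 → 44 bp
  45–54 → 10 bp
  55–104 → 50 bp
Sorted largest to smallest: 50, 44, 10 bp.

50, 44, 10 bp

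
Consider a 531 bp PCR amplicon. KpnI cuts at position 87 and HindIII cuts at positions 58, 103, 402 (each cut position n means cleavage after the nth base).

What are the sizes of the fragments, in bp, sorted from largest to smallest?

Combined cut positions (sorted): 58, 87, 103, 402.
Linear molecule, 4 cuts → 5 fragments:
  58 − 0 = 58 bp
  87 − 58 = 29 bp
  103 − 87 = 16 bp
  402 − 103 = 299 bp
  531 − 402 = 129 bp
Sorted largest to smallest: 299, 129, 58, 29, 16 bp.

299, 129, 58, 29, 16 bp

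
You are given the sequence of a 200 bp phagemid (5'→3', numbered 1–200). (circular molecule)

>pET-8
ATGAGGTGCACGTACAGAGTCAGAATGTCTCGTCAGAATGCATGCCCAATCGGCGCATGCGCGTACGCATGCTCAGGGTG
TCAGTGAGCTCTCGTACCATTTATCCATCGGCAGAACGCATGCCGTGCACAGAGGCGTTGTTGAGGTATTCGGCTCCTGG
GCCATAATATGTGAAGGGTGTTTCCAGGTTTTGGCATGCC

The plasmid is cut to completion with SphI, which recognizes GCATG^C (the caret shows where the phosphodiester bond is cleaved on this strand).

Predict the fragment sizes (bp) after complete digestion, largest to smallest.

SphI sites (GCATGC) start at positions 40, 55, 67, 118, 194.
SphI cuts after base 5 of each site (before the last base), so after positions 44, 59, 71, 122, 198.
Circular molecule, 5 cuts → 5 fragments:
  45–59 → 15 bp
  60–71 → 12 bp
  72–122 → 51 bp
  123–198 → 76 bp
  199–200 then 1–44 → 2 + 44 = 46 bp
Sorted largest to smallest: 76, 51, 46, 15, 12 bp.

76, 51, 46, 15, 12 bp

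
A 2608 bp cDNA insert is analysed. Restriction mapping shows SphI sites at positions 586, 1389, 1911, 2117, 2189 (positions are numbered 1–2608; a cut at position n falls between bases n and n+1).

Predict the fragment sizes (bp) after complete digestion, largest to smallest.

Linear molecule, 5 cuts → 6 fragments:
  586 − 0 = 586 bp
  1389 − 586 = 803 bp
  1911 − 1389 = 522 bp
  2117 − 1911 = 206 bp
  2189 − 2117 = 72 bp
  2608 − 2189 = 419 bp
Sorted largest to smallest: 803, 586, 522, 419, 206, 72 bp.

803, 586, 522, 419, 206, 72 bp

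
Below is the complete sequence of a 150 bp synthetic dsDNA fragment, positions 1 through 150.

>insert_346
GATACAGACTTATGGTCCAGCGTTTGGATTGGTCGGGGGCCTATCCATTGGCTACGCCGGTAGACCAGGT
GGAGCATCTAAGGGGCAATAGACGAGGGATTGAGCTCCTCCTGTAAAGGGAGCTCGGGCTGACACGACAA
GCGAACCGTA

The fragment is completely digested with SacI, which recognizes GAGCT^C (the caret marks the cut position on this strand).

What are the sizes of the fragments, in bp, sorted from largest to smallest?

SacI sites (GAGCTC) start at positions 102, 120.
SacI cuts after base 5 of each site (before the last base), so after positions 106, 124.
Linear molecule, 2 cuts → 3 fragments:
  1–106 → 106 bp
  107–124 → 18 bp
  125–150 → 26 bp
Sorted largest to smallest: 106, 26, 18 bp.

106, 26, 18 bp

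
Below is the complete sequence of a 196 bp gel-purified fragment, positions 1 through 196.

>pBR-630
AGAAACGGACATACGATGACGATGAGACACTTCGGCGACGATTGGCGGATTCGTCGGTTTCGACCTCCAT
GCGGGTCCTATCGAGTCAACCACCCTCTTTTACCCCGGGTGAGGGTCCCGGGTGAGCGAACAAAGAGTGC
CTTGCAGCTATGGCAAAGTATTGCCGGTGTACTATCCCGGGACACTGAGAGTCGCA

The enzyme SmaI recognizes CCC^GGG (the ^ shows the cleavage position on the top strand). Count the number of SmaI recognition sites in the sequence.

CCCGGG occurs starting at positions 104, 117, 176.
SmaI cuts at 3 sites.

3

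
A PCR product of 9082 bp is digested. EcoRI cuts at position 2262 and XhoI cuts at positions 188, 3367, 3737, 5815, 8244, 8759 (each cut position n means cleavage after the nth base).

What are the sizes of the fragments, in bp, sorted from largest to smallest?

2429, 2078, 2074, 1105, 515, 370, 323, 188 bp

Combined cut positions (sorted): 188, 2262, 3367, 3737, 5815, 8244, 8759.
Linear molecule, 7 cuts → 8 fragments:
  188 − 0 = 188 bp
  2262 − 188 = 2074 bp
  3367 − 2262 = 1105 bp
  3737 − 3367 = 370 bp
  5815 − 3737 = 2078 bp
  8244 − 5815 = 2429 bp
  8759 − 8244 = 515 bp
  9082 − 8759 = 323 bp
Sorted largest to smallest: 2429, 2078, 2074, 1105, 515, 370, 323, 188 bp.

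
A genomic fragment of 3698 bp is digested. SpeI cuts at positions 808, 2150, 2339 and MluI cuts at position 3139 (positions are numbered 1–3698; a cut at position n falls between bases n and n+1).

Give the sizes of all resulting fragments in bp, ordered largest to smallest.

Combined cut positions (sorted): 808, 2150, 2339, 3139.
Linear molecule, 4 cuts → 5 fragments:
  808 − 0 = 808 bp
  2150 − 808 = 1342 bp
  2339 − 2150 = 189 bp
  3139 − 2339 = 800 bp
  3698 − 3139 = 559 bp
Sorted largest to smallest: 1342, 808, 800, 559, 189 bp.

1342, 808, 800, 559, 189 bp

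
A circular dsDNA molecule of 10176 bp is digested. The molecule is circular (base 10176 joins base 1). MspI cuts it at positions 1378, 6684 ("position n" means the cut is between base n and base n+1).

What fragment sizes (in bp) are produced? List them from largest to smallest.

5306, 4870 bp

Circular molecule, 2 cuts → 2 fragments:
  6684 − 1378 = 5306 bp
  wrap: 10176 − 6684 + 1378 = 4870 bp
Sorted largest to smallest: 5306, 4870 bp.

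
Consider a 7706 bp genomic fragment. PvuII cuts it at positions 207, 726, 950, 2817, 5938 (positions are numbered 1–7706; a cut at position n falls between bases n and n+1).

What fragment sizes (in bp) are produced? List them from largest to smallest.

Linear molecule, 5 cuts → 6 fragments:
  207 − 0 = 207 bp
  726 − 207 = 519 bp
  950 − 726 = 224 bp
  2817 − 950 = 1867 bp
  5938 − 2817 = 3121 bp
  7706 − 5938 = 1768 bp
Sorted largest to smallest: 3121, 1867, 1768, 519, 224, 207 bp.

3121, 1867, 1768, 519, 224, 207 bp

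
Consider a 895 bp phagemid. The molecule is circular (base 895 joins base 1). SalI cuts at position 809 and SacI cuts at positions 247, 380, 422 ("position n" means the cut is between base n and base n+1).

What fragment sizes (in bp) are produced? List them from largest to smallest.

Combined cut positions (sorted): 247, 380, 422, 809.
Circular molecule, 4 cuts → 4 fragments:
  380 − 247 = 133 bp
  422 − 380 = 42 bp
  809 − 422 = 387 bp
  wrap: 895 − 809 + 247 = 333 bp
Sorted largest to smallest: 387, 333, 133, 42 bp.

387, 333, 133, 42 bp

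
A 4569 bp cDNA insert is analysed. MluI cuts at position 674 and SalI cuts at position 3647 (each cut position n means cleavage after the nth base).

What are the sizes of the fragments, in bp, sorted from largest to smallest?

Combined cut positions (sorted): 674, 3647.
Linear molecule, 2 cuts → 3 fragments:
  674 − 0 = 674 bp
  3647 − 674 = 2973 bp
  4569 − 3647 = 922 bp
Sorted largest to smallest: 2973, 922, 674 bp.

2973, 922, 674 bp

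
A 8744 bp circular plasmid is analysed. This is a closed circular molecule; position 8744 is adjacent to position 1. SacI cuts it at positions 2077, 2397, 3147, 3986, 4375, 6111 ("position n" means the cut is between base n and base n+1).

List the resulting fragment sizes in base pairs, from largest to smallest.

Circular molecule, 6 cuts → 6 fragments:
  2397 − 2077 = 320 bp
  3147 − 2397 = 750 bp
  3986 − 3147 = 839 bp
  4375 − 3986 = 389 bp
  6111 − 4375 = 1736 bp
  wrap: 8744 − 6111 + 2077 = 4710 bp
Sorted largest to smallest: 4710, 1736, 839, 750, 389, 320 bp.

4710, 1736, 839, 750, 389, 320 bp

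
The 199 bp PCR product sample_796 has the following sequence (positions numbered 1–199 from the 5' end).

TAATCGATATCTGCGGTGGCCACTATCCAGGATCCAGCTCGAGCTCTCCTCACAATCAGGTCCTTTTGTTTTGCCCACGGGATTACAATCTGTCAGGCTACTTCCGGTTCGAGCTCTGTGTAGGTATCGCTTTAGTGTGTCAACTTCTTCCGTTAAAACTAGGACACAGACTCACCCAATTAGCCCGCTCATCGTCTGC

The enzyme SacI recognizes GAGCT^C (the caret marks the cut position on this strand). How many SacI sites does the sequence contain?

2

GAGCTC occurs starting at positions 41, 111.
SacI cuts at 2 sites.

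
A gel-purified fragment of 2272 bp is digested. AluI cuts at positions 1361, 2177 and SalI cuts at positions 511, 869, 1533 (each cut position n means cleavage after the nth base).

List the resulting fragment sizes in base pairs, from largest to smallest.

Combined cut positions (sorted): 511, 869, 1361, 1533, 2177.
Linear molecule, 5 cuts → 6 fragments:
  511 − 0 = 511 bp
  869 − 511 = 358 bp
  1361 − 869 = 492 bp
  1533 − 1361 = 172 bp
  2177 − 1533 = 644 bp
  2272 − 2177 = 95 bp
Sorted largest to smallest: 644, 511, 492, 358, 172, 95 bp.

644, 511, 492, 358, 172, 95 bp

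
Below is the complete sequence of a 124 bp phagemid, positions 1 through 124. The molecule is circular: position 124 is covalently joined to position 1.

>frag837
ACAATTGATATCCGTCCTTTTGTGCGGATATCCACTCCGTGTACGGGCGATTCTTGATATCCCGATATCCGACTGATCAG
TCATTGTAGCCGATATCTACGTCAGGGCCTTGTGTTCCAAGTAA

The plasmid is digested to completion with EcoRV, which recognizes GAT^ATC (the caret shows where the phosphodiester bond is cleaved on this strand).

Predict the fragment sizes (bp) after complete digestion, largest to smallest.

EcoRV sites (GATATC) start at positions 7, 27, 56, 64, 92.
EcoRV cuts after base 3 of each site, so after positions 9, 29, 58, 66, 94.
Circular molecule, 5 cuts → 5 fragments:
  10–29 → 20 bp
  30–58 → 29 bp
  59–66 → 8 bp
  67–94 → 28 bp
  95–124 then 1–9 → 30 + 9 = 39 bp
Sorted largest to smallest: 39, 29, 28, 20, 8 bp.

39, 29, 28, 20, 8 bp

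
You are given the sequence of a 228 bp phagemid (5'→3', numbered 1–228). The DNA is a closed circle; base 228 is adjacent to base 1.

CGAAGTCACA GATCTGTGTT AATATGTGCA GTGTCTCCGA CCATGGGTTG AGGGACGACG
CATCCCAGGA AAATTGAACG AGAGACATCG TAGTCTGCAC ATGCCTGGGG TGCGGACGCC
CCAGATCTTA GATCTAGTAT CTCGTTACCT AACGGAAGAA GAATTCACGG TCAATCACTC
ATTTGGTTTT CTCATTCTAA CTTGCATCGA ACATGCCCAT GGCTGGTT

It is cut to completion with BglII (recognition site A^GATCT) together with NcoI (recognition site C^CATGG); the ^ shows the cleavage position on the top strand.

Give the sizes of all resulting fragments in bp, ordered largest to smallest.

87, 82, 31, 21, 7 bp

BglII sites (AGATCT) start at positions 10, 123, 130.
BglII cuts after the first base of each site, so after positions 10, 123, 130.
NcoI sites (CCATGG) start at positions 41, 217.
NcoI cuts after the first base of each site, so after positions 41, 217.
Combined cut positions: 10, 41, 123, 130, 217.
Circular molecule, 5 cuts → 5 fragments:
  11–41 → 31 bp
  42–123 → 82 bp
  124–130 → 7 bp
  131–217 → 87 bp
  218–228 then 1–10 → 11 + 10 = 21 bp
Sorted largest to smallest: 87, 82, 31, 21, 7 bp.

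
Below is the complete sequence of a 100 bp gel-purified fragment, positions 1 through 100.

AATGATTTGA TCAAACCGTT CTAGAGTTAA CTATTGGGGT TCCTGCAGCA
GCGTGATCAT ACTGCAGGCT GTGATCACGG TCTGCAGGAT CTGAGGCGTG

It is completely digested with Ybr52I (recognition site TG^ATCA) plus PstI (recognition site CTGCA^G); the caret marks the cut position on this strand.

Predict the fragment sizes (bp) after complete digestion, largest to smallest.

Ybr52I sites (TGATCA) start at positions 8, 54, 72.
Ybr52I cuts after base 2 of each site, so after positions 9, 55, 73.
PstI sites (CTGCAG) start at positions 43, 62, 82.
PstI cuts after base 5 of each site (before the last base), so after positions 47, 66, 86.
Combined cut positions: 9, 47, 55, 66, 73, 86.
Linear molecule, 6 cuts → 7 fragments:
  1–9 → 9 bp
  10–47 → 38 bp
  48–55 → 8 bp
  56–66 → 11 bp
  67–73 → 7 bp
  74–86 → 13 bp
  87–100 → 14 bp
Sorted largest to smallest: 38, 14, 13, 11, 9, 8, 7 bp.

38, 14, 13, 11, 9, 8, 7 bp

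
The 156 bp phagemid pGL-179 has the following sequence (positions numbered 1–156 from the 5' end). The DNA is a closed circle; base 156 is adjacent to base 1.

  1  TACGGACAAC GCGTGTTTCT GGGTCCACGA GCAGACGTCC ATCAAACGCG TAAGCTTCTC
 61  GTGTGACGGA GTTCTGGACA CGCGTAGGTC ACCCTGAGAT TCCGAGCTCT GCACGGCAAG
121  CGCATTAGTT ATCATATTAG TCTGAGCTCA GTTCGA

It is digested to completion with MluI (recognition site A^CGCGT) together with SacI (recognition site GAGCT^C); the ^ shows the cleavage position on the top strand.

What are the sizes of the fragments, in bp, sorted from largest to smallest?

40, 37, 34, 28, 17 bp

MluI sites (ACGCGT) start at positions 9, 46, 80.
MluI cuts after the first base of each site, so after positions 9, 46, 80.
SacI sites (GAGCTC) start at positions 104, 144.
SacI cuts after base 5 of each site (before the last base), so after positions 108, 148.
Combined cut positions: 9, 46, 80, 108, 148.
Circular molecule, 5 cuts → 5 fragments:
  10–46 → 37 bp
  47–80 → 34 bp
  81–108 → 28 bp
  109–148 → 40 bp
  149–156 then 1–9 → 8 + 9 = 17 bp
Sorted largest to smallest: 40, 37, 34, 28, 17 bp.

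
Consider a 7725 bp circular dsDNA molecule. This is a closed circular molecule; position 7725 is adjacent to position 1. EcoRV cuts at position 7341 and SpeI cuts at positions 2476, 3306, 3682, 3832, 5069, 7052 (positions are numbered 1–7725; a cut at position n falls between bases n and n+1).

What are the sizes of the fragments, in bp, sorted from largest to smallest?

2860, 1983, 1237, 830, 376, 289, 150 bp

Combined cut positions (sorted): 2476, 3306, 3682, 3832, 5069, 7052, 7341.
Circular molecule, 7 cuts → 7 fragments:
  3306 − 2476 = 830 bp
  3682 − 3306 = 376 bp
  3832 − 3682 = 150 bp
  5069 − 3832 = 1237 bp
  7052 − 5069 = 1983 bp
  7341 − 7052 = 289 bp
  wrap: 7725 − 7341 + 2476 = 2860 bp
Sorted largest to smallest: 2860, 1983, 1237, 830, 376, 289, 150 bp.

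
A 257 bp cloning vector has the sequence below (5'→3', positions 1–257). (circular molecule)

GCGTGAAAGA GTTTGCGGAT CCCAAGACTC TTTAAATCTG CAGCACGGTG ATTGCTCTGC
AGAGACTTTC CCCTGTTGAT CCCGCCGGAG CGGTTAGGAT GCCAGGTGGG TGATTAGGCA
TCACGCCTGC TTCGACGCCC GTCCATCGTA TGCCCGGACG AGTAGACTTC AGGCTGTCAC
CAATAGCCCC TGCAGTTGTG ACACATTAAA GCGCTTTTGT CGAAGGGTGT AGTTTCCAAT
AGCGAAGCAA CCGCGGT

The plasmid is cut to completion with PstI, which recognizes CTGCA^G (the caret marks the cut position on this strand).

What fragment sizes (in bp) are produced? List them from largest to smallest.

133, 105, 19 bp

PstI sites (CTGCAG) start at positions 38, 57, 190.
PstI cuts after base 5 of each site (before the last base), so after positions 42, 61, 194.
Circular molecule, 3 cuts → 3 fragments:
  43–61 → 19 bp
  62–194 → 133 bp
  195–257 then 1–42 → 63 + 42 = 105 bp
Sorted largest to smallest: 133, 105, 19 bp.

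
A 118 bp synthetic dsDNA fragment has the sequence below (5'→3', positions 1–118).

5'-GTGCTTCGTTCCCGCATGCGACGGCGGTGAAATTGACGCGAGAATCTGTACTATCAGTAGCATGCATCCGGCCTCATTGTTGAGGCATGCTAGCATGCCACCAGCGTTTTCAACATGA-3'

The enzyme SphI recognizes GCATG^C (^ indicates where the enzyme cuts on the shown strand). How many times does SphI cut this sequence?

4

GCATGC occurs starting at positions 14, 60, 85, 93.
SphI cuts at 4 sites.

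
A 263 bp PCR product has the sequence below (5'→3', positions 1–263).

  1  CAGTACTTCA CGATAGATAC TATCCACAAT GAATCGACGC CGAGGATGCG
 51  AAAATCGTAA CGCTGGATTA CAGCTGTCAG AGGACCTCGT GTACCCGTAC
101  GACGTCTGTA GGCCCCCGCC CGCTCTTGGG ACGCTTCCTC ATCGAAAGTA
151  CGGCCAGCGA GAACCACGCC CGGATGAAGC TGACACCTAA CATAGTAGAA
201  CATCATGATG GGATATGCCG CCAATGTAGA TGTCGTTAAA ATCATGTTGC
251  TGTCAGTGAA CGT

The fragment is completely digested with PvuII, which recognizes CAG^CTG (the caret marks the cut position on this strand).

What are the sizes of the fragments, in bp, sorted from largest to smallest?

190, 73 bp

The PvuII site (CAGCTG) starts at position 71.
PvuII cuts after base 3 of each site, so after position 73.
Linear molecule, 1 cut → 2 fragments:
  1–73 → 73 bp
  74–263 → 190 bp
Sorted largest to smallest: 190, 73 bp.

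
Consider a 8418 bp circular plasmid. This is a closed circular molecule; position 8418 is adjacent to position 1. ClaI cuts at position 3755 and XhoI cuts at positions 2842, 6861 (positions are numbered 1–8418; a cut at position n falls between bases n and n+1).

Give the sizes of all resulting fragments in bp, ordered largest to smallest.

4399, 3106, 913 bp

Combined cut positions (sorted): 2842, 3755, 6861.
Circular molecule, 3 cuts → 3 fragments:
  3755 − 2842 = 913 bp
  6861 − 3755 = 3106 bp
  wrap: 8418 − 6861 + 2842 = 4399 bp
Sorted largest to smallest: 4399, 3106, 913 bp.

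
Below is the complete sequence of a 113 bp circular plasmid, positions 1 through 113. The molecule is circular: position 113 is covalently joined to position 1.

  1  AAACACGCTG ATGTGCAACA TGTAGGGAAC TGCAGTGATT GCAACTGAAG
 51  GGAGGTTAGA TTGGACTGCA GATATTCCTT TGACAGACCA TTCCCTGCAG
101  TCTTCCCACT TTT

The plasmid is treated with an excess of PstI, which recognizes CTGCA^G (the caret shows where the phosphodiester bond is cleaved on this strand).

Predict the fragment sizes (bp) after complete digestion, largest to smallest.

48, 36, 29 bp

PstI sites (CTGCAG) start at positions 30, 66, 95.
PstI cuts after base 5 of each site (before the last base), so after positions 34, 70, 99.
Circular molecule, 3 cuts → 3 fragments:
  35–70 → 36 bp
  71–99 → 29 bp
  100–113 then 1–34 → 14 + 34 = 48 bp
Sorted largest to smallest: 48, 36, 29 bp.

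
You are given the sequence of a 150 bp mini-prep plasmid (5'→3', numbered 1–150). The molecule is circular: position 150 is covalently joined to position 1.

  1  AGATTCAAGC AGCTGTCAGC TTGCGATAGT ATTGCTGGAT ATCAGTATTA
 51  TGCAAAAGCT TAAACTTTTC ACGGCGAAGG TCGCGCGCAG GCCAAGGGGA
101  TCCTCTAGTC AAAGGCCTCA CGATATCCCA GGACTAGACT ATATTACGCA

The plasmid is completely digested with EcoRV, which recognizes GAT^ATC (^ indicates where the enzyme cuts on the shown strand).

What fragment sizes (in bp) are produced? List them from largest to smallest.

84, 66 bp

EcoRV sites (GATATC) start at positions 38, 122.
EcoRV cuts after base 3 of each site, so after positions 40, 124.
Circular molecule, 2 cuts → 2 fragments:
  41–124 → 84 bp
  125–150 then 1–40 → 26 + 40 = 66 bp
Sorted largest to smallest: 84, 66 bp.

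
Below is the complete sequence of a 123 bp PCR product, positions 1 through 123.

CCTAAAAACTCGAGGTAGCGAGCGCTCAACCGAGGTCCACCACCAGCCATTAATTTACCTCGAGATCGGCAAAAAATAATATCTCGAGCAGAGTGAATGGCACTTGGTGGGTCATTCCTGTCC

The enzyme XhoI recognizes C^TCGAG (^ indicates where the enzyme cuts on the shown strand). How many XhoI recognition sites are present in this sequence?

CTCGAG occurs starting at positions 9, 59, 83.
XhoI cuts at 3 sites.

3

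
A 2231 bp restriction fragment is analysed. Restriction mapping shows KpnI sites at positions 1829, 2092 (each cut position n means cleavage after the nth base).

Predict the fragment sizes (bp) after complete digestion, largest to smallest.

1829, 263, 139 bp

Linear molecule, 2 cuts → 3 fragments:
  1829 − 0 = 1829 bp
  2092 − 1829 = 263 bp
  2231 − 2092 = 139 bp
Sorted largest to smallest: 1829, 263, 139 bp.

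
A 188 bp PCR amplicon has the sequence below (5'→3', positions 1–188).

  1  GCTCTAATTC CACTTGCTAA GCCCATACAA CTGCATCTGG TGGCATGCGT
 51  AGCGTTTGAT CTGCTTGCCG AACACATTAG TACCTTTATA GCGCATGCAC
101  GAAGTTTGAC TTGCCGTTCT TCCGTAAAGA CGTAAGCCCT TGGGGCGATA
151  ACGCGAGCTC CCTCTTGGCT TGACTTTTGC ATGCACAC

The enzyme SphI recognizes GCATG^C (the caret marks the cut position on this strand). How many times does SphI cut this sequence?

GCATGC occurs starting at positions 43, 93, 179.
SphI cuts at 3 sites.

3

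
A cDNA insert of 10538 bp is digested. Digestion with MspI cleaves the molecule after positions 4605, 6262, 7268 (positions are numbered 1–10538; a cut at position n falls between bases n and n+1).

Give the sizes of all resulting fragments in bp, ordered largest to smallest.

4605, 3270, 1657, 1006 bp

Linear molecule, 3 cuts → 4 fragments:
  4605 − 0 = 4605 bp
  6262 − 4605 = 1657 bp
  7268 − 6262 = 1006 bp
  10538 − 7268 = 3270 bp
Sorted largest to smallest: 4605, 3270, 1657, 1006 bp.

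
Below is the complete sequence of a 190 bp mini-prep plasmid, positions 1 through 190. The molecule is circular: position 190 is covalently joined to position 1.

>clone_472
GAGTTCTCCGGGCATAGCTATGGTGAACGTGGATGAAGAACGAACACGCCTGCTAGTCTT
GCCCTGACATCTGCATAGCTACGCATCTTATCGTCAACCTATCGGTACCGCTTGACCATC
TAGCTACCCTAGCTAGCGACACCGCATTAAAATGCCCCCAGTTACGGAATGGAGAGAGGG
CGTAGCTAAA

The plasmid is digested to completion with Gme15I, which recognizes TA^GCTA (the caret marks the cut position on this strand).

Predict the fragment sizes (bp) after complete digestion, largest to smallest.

61, 53, 45, 22, 9 bp

Gme15I sites (TAGCTA) start at positions 15, 76, 121, 130, 183.
Gme15I cuts after base 2 of each site, so after positions 16, 77, 122, 131, 184.
Circular molecule, 5 cuts → 5 fragments:
  17–77 → 61 bp
  78–122 → 45 bp
  123–131 → 9 bp
  132–184 → 53 bp
  185–190 then 1–16 → 6 + 16 = 22 bp
Sorted largest to smallest: 61, 53, 45, 22, 9 bp.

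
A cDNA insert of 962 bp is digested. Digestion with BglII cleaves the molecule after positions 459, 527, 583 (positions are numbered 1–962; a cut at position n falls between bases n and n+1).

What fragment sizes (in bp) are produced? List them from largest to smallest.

Linear molecule, 3 cuts → 4 fragments:
  459 − 0 = 459 bp
  527 − 459 = 68 bp
  583 − 527 = 56 bp
  962 − 583 = 379 bp
Sorted largest to smallest: 459, 379, 68, 56 bp.

459, 379, 68, 56 bp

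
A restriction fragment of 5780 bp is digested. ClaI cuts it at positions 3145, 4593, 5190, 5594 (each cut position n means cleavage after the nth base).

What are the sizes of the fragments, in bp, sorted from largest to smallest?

3145, 1448, 597, 404, 186 bp

Linear molecule, 4 cuts → 5 fragments:
  3145 − 0 = 3145 bp
  4593 − 3145 = 1448 bp
  5190 − 4593 = 597 bp
  5594 − 5190 = 404 bp
  5780 − 5594 = 186 bp
Sorted largest to smallest: 3145, 1448, 597, 404, 186 bp.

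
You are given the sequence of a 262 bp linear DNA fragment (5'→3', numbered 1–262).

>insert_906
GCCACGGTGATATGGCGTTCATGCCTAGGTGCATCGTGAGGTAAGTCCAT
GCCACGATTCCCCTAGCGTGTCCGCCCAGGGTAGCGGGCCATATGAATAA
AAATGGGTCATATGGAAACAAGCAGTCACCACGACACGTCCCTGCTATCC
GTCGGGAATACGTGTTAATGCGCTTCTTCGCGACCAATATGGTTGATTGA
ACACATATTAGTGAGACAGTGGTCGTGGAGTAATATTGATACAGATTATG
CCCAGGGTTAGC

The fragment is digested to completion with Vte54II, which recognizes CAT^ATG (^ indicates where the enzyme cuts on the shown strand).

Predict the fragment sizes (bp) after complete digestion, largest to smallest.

151, 92, 19 bp

Vte54II sites (CATATG) start at positions 90, 109.
Vte54II cuts after base 3 of each site, so after positions 92, 111.
Linear molecule, 2 cuts → 3 fragments:
  1–92 → 92 bp
  93–111 → 19 bp
  112–262 → 151 bp
Sorted largest to smallest: 151, 92, 19 bp.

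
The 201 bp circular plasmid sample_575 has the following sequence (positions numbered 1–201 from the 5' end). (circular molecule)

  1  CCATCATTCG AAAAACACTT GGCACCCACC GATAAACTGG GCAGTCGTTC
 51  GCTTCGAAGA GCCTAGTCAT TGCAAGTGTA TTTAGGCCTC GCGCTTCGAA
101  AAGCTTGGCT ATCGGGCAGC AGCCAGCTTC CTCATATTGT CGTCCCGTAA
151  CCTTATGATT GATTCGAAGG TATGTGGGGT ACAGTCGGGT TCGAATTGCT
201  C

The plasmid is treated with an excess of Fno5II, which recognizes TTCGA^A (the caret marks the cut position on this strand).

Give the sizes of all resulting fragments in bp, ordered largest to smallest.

Fno5II sites (TTCGAA) start at positions 7, 53, 95, 163, 190.
Fno5II cuts after base 5 of each site (before the last base), so after positions 11, 57, 99, 167, 194.
Circular molecule, 5 cuts → 5 fragments:
  12–57 → 46 bp
  58–99 → 42 bp
  100–167 → 68 bp
  168–194 → 27 bp
  195–201 then 1–11 → 7 + 11 = 18 bp
Sorted largest to smallest: 68, 46, 42, 27, 18 bp.

68, 46, 42, 27, 18 bp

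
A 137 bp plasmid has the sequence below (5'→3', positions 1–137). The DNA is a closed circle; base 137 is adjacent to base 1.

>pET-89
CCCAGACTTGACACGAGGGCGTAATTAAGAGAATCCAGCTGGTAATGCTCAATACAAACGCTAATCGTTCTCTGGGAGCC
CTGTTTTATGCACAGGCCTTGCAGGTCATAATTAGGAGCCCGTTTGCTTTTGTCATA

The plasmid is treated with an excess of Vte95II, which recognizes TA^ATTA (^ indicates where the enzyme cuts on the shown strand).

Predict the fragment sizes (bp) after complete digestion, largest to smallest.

Vte95II sites (TAATTA) start at positions 22, 109.
Vte95II cuts after base 2 of each site, so after positions 23, 110.
Circular molecule, 2 cuts → 2 fragments:
  24–110 → 87 bp
  111–137 then 1–23 → 27 + 23 = 50 bp
Sorted largest to smallest: 87, 50 bp.

87, 50 bp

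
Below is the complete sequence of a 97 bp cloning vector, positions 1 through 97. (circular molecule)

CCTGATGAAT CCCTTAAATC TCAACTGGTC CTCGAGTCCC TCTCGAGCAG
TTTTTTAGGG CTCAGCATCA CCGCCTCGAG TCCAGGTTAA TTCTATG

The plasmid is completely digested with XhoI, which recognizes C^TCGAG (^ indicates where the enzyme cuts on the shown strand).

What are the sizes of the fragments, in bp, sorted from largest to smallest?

XhoI sites (CTCGAG) start at positions 31, 42, 75.
XhoI cuts after the first base of each site, so after positions 31, 42, 75.
Circular molecule, 3 cuts → 3 fragments:
  32–42 → 11 bp
  43–75 → 33 bp
  76–97 then 1–31 → 22 + 31 = 53 bp
Sorted largest to smallest: 53, 33, 11 bp.

53, 33, 11 bp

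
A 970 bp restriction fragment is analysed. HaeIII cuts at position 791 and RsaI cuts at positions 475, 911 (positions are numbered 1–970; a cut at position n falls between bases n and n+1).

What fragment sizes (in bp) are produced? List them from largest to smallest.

Combined cut positions (sorted): 475, 791, 911.
Linear molecule, 3 cuts → 4 fragments:
  475 − 0 = 475 bp
  791 − 475 = 316 bp
  911 − 791 = 120 bp
  970 − 911 = 59 bp
Sorted largest to smallest: 475, 316, 120, 59 bp.

475, 316, 120, 59 bp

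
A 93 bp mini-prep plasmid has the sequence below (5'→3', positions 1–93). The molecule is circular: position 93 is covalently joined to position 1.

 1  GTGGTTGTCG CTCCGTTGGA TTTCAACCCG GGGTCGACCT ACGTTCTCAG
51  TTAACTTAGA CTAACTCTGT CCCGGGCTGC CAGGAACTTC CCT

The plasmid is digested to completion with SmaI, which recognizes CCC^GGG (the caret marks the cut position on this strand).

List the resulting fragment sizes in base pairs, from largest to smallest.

49, 44 bp

SmaI sites (CCCGGG) start at positions 27, 71.
SmaI cuts after base 3 of each site, so after positions 29, 73.
Circular molecule, 2 cuts → 2 fragments:
  30–73 → 44 bp
  74–93 then 1–29 → 20 + 29 = 49 bp
Sorted largest to smallest: 49, 44 bp.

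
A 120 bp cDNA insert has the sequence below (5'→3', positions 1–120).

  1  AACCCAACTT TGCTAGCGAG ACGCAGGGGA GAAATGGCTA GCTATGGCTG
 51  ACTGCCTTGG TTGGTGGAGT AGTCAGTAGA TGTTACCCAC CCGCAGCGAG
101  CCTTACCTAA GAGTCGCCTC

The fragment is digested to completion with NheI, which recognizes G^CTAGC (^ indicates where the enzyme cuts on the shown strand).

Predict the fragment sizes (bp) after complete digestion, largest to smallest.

NheI sites (GCTAGC) start at positions 12, 37.
NheI cuts after the first base of each site, so after positions 12, 37.
Linear molecule, 2 cuts → 3 fragments:
  1–12 → 12 bp
  13–37 → 25 bp
  38–120 → 83 bp
Sorted largest to smallest: 83, 25, 12 bp.

83, 25, 12 bp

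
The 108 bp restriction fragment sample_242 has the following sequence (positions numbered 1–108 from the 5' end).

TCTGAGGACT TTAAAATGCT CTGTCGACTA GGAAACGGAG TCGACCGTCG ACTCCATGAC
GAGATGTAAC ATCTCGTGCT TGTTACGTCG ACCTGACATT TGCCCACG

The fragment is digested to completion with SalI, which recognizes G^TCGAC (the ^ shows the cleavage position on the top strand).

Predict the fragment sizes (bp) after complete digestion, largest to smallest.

SalI sites (GTCGAC) start at positions 23, 40, 47, 87.
SalI cuts after the first base of each site, so after positions 23, 40, 47, 87.
Linear molecule, 4 cuts → 5 fragments:
  1–23 → 23 bp
  24–40 → 17 bp
  41–47 → 7 bp
  48–87 → 40 bp
  88–108 → 21 bp
Sorted largest to smallest: 40, 23, 21, 17, 7 bp.

40, 23, 21, 17, 7 bp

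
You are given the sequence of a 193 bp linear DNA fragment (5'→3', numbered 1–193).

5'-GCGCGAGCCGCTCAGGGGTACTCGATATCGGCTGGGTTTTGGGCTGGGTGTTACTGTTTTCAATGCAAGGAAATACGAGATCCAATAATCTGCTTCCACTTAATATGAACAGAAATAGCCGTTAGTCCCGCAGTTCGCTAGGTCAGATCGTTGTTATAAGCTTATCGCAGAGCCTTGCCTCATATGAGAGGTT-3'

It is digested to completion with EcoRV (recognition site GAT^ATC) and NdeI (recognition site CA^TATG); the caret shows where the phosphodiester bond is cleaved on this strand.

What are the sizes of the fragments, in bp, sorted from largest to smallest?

156, 26, 11 bp

The EcoRV site (GATATC) starts at position 24.
EcoRV cuts after base 3 of each site, so after position 26.
The NdeI site (CATATG) starts at position 181.
NdeI cuts after base 2 of each site, so after position 182.
Combined cut positions: 26, 182.
Linear molecule, 2 cuts → 3 fragments:
  1–26 → 26 bp
  27–182 → 156 bp
  183–193 → 11 bp
Sorted largest to smallest: 156, 26, 11 bp.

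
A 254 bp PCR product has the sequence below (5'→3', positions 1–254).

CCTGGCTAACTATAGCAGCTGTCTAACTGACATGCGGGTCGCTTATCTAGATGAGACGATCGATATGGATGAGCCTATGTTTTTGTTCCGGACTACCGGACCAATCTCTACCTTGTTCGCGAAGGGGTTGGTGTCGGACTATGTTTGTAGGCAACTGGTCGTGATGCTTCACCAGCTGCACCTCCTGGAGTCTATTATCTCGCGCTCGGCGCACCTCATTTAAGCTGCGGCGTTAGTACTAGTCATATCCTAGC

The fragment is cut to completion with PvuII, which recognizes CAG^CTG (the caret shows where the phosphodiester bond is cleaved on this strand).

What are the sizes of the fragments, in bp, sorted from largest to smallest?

PvuII sites (CAGCTG) start at positions 16, 173.
PvuII cuts after base 3 of each site, so after positions 18, 175.
Linear molecule, 2 cuts → 3 fragments:
  1–18 → 18 bp
  19–175 → 157 bp
  176–254 → 79 bp
Sorted largest to smallest: 157, 79, 18 bp.

157, 79, 18 bp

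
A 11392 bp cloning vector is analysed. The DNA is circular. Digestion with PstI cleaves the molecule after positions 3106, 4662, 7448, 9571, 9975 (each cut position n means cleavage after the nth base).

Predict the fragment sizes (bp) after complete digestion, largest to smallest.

Circular molecule, 5 cuts → 5 fragments:
  4662 − 3106 = 1556 bp
  7448 − 4662 = 2786 bp
  9571 − 7448 = 2123 bp
  9975 − 9571 = 404 bp
  wrap: 11392 − 9975 + 3106 = 4523 bp
Sorted largest to smallest: 4523, 2786, 2123, 1556, 404 bp.

4523, 2786, 2123, 1556, 404 bp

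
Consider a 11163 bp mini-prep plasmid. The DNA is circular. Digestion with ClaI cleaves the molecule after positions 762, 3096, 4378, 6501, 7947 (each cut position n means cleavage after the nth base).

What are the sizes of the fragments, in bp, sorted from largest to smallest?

Circular molecule, 5 cuts → 5 fragments:
  3096 − 762 = 2334 bp
  4378 − 3096 = 1282 bp
  6501 − 4378 = 2123 bp
  7947 − 6501 = 1446 bp
  wrap: 11163 − 7947 + 762 = 3978 bp
Sorted largest to smallest: 3978, 2334, 2123, 1446, 1282 bp.

3978, 2334, 2123, 1446, 1282 bp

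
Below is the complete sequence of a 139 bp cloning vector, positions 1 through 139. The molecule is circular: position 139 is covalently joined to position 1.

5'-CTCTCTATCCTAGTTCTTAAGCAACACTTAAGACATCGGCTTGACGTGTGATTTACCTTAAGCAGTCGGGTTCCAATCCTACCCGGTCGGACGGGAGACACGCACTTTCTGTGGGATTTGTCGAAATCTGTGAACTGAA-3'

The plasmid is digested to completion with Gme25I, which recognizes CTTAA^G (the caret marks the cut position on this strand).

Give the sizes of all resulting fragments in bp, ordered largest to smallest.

Gme25I sites (CTTAAG) start at positions 16, 27, 57.
Gme25I cuts after base 5 of each site (before the last base), so after positions 20, 31, 61.
Circular molecule, 3 cuts → 3 fragments:
  21–31 → 11 bp
  32–61 → 30 bp
  62–139 then 1–20 → 78 + 20 = 98 bp
Sorted largest to smallest: 98, 30, 11 bp.

98, 30, 11 bp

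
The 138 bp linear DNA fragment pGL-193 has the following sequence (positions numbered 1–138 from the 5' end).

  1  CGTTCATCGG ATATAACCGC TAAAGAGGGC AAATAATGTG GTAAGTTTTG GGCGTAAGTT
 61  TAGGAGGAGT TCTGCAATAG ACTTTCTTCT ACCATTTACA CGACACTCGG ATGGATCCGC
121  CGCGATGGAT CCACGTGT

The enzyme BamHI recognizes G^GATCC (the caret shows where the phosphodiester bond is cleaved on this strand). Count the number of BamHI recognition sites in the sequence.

2

GGATCC occurs starting at positions 113, 127.
BamHI cuts at 2 sites.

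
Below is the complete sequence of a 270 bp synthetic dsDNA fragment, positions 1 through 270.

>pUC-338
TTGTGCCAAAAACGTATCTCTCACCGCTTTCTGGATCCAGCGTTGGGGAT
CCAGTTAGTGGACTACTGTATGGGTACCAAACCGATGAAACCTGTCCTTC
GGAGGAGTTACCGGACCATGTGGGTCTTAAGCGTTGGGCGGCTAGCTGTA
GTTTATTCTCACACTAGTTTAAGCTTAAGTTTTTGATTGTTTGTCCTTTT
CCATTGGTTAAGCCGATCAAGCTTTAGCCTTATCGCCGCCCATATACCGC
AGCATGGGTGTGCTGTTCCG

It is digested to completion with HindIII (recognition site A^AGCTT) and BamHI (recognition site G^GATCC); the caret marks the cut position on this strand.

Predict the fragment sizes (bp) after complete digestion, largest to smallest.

124, 51, 48, 33, 14 bp

HindIII sites (AAGCTT) start at positions 171, 219.
HindIII cuts after the first base of each site, so after positions 171, 219.
BamHI sites (GGATCC) start at positions 33, 47.
BamHI cuts after the first base of each site, so after positions 33, 47.
Combined cut positions: 33, 47, 171, 219.
Linear molecule, 4 cuts → 5 fragments:
  1–33 → 33 bp
  34–47 → 14 bp
  48–171 → 124 bp
  172–219 → 48 bp
  220–270 → 51 bp
Sorted largest to smallest: 124, 51, 48, 33, 14 bp.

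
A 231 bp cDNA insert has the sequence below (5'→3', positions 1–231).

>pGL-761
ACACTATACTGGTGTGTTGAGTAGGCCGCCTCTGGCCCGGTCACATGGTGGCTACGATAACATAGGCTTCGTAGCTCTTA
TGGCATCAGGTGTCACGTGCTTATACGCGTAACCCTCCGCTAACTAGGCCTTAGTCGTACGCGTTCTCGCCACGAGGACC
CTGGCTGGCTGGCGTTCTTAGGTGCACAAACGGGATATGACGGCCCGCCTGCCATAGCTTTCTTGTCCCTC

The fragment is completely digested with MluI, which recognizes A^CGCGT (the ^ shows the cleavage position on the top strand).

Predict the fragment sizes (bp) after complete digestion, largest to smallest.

MluI sites (ACGCGT) start at positions 105, 139.
MluI cuts after the first base of each site, so after positions 105, 139.
Linear molecule, 2 cuts → 3 fragments:
  1–105 → 105 bp
  106–139 → 34 bp
  140–231 → 92 bp
Sorted largest to smallest: 105, 92, 34 bp.

105, 92, 34 bp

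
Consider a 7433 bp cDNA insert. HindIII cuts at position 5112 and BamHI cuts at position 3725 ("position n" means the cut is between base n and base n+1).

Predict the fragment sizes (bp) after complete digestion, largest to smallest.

3725, 2321, 1387 bp

Combined cut positions (sorted): 3725, 5112.
Linear molecule, 2 cuts → 3 fragments:
  3725 − 0 = 3725 bp
  5112 − 3725 = 1387 bp
  7433 − 5112 = 2321 bp
Sorted largest to smallest: 3725, 2321, 1387 bp.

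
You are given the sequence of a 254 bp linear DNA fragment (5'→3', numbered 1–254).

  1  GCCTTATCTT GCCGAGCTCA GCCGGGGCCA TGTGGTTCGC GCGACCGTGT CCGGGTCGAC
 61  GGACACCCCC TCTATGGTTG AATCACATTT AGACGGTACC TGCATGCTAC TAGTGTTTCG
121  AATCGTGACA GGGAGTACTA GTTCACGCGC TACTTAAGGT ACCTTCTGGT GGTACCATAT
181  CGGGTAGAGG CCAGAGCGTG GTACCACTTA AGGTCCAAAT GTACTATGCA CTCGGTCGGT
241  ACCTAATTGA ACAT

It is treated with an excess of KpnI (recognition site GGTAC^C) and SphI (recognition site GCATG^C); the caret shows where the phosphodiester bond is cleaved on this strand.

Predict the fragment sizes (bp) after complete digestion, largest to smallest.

99, 56, 38, 29, 13, 12, 7 bp

KpnI sites (GGTACC) start at positions 95, 158, 171, 200, 238.
KpnI cuts after base 5 of each site (before the last base), so after positions 99, 162, 175, 204, 242.
The SphI site (GCATGC) starts at position 102.
SphI cuts after base 5 of each site (before the last base), so after position 106.
Combined cut positions: 99, 106, 162, 175, 204, 242.
Linear molecule, 6 cuts → 7 fragments:
  1–99 → 99 bp
  100–106 → 7 bp
  107–162 → 56 bp
  163–175 → 13 bp
  176–204 → 29 bp
  205–242 → 38 bp
  243–254 → 12 bp
Sorted largest to smallest: 99, 56, 38, 29, 13, 12, 7 bp.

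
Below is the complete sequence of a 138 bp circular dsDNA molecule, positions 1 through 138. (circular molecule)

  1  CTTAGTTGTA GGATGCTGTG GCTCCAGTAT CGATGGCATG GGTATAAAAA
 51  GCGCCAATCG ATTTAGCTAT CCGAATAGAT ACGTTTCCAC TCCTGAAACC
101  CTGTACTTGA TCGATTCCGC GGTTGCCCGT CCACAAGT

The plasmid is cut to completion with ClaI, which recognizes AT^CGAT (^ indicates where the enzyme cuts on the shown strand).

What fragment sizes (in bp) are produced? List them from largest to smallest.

57, 53, 28 bp

ClaI sites (ATCGAT) start at positions 29, 57, 110.
ClaI cuts after base 2 of each site, so after positions 30, 58, 111.
Circular molecule, 3 cuts → 3 fragments:
  31–58 → 28 bp
  59–111 → 53 bp
  112–138 then 1–30 → 27 + 30 = 57 bp
Sorted largest to smallest: 57, 53, 28 bp.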